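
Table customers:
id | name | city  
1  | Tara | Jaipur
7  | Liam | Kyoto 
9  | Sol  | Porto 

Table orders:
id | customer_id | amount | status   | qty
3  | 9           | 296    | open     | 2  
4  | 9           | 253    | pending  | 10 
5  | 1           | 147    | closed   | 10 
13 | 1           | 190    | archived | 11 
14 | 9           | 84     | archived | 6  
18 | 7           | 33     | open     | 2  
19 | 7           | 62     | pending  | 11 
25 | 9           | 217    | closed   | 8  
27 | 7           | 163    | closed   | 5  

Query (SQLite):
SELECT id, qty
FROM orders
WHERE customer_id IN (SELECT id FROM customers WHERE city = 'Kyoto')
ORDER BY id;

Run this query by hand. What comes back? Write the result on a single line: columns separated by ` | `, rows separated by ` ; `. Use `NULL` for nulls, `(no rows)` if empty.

Inner query: customers.id where city = 'Kyoto'.
Outer: keep orders rows whose customer_id is in that set.
Inner query → {7}

18 | 2 ; 19 | 11 ; 27 | 5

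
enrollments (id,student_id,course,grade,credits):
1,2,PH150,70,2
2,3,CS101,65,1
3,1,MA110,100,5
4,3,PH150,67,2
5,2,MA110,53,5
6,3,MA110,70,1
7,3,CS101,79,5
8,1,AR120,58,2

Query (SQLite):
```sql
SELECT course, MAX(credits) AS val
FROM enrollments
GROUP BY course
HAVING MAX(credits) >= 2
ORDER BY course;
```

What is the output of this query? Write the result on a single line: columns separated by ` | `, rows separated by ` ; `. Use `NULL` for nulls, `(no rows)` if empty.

Partition enrollments by course; compute MAX(credits) within each group.
HAVING: keep groups where MAX(credits) >= 2.
  AR120: ids {8} → MAX(credits)=2
  CS101: ids {2, 7} → MAX(credits)=5
  MA110: ids {3, 5, 6} → MAX(credits)=5
  PH150: ids {1, 4} → MAX(credits)=2

AR120 | 2 ; CS101 | 5 ; MA110 | 5 ; PH150 | 2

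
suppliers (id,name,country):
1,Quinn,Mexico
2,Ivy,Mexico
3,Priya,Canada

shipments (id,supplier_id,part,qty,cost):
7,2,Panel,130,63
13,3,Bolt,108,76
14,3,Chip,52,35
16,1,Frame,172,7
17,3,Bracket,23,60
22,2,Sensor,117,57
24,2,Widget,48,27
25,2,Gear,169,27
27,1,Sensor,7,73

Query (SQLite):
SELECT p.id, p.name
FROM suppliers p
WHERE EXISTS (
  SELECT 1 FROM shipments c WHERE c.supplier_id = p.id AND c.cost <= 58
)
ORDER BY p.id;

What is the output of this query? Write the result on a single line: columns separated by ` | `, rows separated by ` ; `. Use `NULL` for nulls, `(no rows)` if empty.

For each suppliers row, check whether any shipments with matching supplier_id has cost <= 58.
Keep rows where that is true.

1 | Quinn ; 2 | Ivy ; 3 | Priya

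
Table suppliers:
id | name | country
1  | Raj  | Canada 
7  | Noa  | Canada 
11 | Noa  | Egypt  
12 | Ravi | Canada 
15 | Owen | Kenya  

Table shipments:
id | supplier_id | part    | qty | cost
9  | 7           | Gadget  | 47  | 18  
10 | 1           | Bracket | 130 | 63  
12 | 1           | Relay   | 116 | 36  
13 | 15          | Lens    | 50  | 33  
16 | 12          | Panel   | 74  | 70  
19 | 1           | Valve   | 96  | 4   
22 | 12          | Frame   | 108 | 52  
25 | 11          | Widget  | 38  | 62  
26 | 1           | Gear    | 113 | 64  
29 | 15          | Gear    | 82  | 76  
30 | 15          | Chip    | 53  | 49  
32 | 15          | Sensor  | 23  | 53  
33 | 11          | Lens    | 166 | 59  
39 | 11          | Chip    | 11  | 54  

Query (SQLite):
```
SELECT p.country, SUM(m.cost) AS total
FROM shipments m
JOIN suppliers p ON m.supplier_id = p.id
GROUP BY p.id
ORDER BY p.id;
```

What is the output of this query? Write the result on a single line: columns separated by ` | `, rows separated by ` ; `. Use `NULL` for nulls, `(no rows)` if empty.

Join each shipments row to its suppliers via supplier_id.
Group joined rows by suppliers.id; compute SUM(m.cost) per group.
  1: ids {10, 12, 19, 26} → SUM(m.cost)=167
  7: ids {9} → SUM(m.cost)=18
  11: ids {25, 33, 39} → SUM(m.cost)=175
  12: ids {16, 22} → SUM(m.cost)=122
  15: ids {13, 29, 30, 32} → SUM(m.cost)=211

Canada | 167 ; Canada | 18 ; Egypt | 175 ; Canada | 122 ; Kenya | 211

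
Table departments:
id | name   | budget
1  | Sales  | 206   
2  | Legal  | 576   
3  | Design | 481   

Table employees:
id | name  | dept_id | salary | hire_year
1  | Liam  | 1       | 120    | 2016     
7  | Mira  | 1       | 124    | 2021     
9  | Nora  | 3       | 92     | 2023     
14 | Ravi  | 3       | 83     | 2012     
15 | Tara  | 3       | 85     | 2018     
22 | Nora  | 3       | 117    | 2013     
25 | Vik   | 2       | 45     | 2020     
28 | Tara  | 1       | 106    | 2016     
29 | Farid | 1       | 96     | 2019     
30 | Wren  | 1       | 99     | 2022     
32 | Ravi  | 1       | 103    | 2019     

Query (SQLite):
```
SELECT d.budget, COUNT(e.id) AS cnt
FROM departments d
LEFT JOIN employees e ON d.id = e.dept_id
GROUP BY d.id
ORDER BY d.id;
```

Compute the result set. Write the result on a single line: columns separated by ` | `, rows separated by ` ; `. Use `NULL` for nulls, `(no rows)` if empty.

206 | 6 ; 576 | 1 ; 481 | 4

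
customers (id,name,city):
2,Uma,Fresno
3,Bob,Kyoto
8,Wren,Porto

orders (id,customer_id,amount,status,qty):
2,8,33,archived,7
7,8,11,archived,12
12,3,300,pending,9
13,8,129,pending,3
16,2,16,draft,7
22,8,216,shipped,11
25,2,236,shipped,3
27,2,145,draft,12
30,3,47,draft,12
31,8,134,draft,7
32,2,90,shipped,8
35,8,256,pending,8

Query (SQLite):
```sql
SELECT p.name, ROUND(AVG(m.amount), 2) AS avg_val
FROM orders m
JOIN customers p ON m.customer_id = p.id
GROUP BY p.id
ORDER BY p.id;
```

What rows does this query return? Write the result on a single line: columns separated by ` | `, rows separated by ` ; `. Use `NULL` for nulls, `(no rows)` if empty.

Join each orders row to its customers via customer_id.
Group joined rows by customers.id; compute ROUND(AVG(m.amount), 2) per group.
  2: ids {16, 25, 27, 32} → ROUND(AVG(m.amount), 2)=121.75
  3: ids {12, 30} → ROUND(AVG(m.amount), 2)=173.5
  8: ids {2, 7, 13, 22, 31, 35} → ROUND(AVG(m.amount), 2)=129.83

Uma | 121.75 ; Bob | 173.5 ; Wren | 129.83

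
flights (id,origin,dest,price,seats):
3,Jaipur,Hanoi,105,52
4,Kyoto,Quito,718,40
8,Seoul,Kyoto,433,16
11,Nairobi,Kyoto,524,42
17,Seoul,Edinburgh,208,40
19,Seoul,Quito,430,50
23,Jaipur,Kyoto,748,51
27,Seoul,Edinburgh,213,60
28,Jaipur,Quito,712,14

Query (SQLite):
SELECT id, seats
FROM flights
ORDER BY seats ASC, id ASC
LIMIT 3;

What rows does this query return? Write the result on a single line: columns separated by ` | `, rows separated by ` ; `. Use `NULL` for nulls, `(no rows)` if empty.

28 | 14 ; 8 | 16 ; 4 | 40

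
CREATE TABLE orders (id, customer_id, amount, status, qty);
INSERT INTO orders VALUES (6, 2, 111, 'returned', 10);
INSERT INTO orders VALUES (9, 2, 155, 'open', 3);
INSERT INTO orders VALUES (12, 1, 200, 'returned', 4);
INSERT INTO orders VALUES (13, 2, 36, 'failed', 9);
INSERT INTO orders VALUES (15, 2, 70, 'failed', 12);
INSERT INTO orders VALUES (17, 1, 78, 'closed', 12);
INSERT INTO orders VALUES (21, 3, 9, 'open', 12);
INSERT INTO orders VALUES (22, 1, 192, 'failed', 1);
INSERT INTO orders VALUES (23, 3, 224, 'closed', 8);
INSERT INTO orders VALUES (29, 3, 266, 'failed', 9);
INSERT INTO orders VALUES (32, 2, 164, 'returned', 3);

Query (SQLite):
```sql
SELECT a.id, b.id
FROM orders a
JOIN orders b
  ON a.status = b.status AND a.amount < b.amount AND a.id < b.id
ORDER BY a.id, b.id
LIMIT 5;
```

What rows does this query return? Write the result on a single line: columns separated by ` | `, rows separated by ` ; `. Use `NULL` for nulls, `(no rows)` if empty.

6 | 12 ; 6 | 32 ; 13 | 15 ; 13 | 22 ; 13 | 29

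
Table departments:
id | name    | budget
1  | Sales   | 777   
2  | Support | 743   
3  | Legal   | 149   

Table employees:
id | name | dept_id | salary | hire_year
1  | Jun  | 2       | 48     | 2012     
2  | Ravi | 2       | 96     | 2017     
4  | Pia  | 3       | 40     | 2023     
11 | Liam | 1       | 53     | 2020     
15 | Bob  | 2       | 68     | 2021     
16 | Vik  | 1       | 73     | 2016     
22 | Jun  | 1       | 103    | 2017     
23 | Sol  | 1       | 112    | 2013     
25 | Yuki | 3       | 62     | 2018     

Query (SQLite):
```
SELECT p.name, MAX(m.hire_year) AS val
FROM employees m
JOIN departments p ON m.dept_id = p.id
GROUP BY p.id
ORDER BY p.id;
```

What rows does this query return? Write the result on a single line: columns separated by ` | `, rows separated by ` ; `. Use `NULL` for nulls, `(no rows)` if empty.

Sales | 2020 ; Support | 2021 ; Legal | 2023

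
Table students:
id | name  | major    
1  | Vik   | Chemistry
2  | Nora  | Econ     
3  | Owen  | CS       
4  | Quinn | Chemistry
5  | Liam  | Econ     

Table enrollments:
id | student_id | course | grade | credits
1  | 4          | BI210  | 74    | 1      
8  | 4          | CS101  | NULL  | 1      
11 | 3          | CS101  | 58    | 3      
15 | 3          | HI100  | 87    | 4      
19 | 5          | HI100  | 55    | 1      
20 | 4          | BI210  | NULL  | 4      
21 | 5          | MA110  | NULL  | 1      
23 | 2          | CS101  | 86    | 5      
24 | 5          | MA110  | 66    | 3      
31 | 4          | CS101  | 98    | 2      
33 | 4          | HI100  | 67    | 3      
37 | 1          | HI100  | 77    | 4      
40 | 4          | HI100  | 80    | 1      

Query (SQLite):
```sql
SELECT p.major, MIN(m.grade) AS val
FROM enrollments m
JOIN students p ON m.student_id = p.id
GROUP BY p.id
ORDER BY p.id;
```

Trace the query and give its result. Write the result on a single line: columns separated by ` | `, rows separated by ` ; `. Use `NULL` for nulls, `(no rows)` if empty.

Chemistry | 77 ; Econ | 86 ; CS | 58 ; Chemistry | 67 ; Econ | 55

Join each enrollments row to its students via student_id.
Group joined rows by students.id; compute MIN(m.grade) per group.
  1: ids {37} → MIN(m.grade)=77
  2: ids {23} → MIN(m.grade)=86
  3: ids {11, 15} → MIN(m.grade)=58
  4: ids {1, 8, 20, 31, 33, 40} → MIN(m.grade)=67
  5: ids {19, 21, 24} → MIN(m.grade)=55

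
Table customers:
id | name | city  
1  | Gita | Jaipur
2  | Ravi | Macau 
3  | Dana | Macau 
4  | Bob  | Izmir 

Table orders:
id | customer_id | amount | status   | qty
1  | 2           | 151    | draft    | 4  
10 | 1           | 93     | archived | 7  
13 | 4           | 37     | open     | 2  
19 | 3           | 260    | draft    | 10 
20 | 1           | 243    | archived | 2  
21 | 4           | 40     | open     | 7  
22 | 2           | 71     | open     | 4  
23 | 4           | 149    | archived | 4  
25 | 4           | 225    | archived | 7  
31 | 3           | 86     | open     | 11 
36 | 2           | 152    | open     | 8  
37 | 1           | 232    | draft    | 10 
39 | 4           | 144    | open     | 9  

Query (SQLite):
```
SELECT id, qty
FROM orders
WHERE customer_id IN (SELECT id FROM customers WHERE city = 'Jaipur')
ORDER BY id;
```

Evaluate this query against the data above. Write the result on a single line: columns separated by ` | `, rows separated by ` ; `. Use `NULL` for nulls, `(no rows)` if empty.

10 | 7 ; 20 | 2 ; 37 | 10

Inner query: customers.id where city = 'Jaipur'.
Outer: keep orders rows whose customer_id is in that set.
Inner query → {1}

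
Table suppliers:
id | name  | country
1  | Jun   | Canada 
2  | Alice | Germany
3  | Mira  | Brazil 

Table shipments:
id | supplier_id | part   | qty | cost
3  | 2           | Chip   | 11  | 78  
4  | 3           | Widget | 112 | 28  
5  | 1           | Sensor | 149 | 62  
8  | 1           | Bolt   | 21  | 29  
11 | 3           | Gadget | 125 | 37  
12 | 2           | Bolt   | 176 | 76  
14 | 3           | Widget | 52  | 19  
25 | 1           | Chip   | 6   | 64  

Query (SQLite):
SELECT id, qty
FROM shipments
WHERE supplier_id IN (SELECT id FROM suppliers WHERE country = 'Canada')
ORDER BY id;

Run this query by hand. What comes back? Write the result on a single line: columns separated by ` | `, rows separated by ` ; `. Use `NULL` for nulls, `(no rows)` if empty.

5 | 149 ; 8 | 21 ; 25 | 6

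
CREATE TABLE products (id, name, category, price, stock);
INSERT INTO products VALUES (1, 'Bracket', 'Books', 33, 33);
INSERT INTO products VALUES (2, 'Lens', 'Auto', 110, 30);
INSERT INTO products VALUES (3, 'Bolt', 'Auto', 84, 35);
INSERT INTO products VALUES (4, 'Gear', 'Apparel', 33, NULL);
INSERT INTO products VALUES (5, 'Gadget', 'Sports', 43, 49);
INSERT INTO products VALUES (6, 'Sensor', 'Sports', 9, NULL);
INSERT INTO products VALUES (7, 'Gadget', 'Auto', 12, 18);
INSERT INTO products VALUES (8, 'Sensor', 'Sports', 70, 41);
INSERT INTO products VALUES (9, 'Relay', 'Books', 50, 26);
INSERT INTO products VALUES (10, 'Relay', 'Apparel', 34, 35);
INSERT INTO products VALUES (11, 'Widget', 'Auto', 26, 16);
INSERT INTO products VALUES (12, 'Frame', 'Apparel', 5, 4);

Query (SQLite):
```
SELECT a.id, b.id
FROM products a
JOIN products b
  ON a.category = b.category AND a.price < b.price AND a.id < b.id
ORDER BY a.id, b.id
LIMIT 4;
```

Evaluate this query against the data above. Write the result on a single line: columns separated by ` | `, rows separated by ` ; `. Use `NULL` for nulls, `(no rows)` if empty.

1 | 9 ; 4 | 10 ; 5 | 8 ; 6 | 8

Pairs (a,b) with same category, a.price < b.price, a.id < b.id.
category groups: Apparel:{4,10,12} Auto:{2,3,7,11} Books:{1,9} Sports:{5,6,8}
Ordered by (a.id, b.id); first 4.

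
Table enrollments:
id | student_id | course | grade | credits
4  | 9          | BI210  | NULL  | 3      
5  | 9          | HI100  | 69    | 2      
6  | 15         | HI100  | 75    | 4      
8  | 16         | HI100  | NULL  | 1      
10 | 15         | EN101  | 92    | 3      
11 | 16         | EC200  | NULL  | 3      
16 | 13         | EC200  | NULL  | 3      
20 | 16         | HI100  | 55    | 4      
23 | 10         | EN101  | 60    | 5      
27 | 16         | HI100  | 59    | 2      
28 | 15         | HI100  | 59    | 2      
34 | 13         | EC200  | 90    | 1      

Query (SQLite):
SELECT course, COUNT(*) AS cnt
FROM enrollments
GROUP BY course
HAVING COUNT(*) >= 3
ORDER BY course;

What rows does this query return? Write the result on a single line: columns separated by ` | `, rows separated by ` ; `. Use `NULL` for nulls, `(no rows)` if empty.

Partition enrollments by course; compute COUNT(*) within each group.
HAVING: keep groups with count ≥ 3.
  BI210: ids {4} → COUNT(*)=1
  EC200: ids {11, 16, 34} → COUNT(*)=3
  EN101: ids {10, 23} → COUNT(*)=2
  HI100: ids {5, 6, 8, 20, 27, 28} → COUNT(*)=6

EC200 | 3 ; HI100 | 6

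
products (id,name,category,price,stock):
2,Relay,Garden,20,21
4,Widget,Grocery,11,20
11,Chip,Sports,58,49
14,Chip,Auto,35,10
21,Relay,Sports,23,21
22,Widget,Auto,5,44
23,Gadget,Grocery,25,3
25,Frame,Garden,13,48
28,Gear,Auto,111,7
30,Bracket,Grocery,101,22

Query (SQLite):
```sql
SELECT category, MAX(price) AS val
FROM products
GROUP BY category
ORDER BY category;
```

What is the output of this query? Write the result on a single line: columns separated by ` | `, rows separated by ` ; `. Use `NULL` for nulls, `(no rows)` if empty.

Partition products by category; compute MAX(price) within each group.
  Auto: ids {14, 22, 28} → MAX(price)=111
  Garden: ids {2, 25} → MAX(price)=20
  Grocery: ids {4, 23, 30} → MAX(price)=101
  Sports: ids {11, 21} → MAX(price)=58

Auto | 111 ; Garden | 20 ; Grocery | 101 ; Sports | 58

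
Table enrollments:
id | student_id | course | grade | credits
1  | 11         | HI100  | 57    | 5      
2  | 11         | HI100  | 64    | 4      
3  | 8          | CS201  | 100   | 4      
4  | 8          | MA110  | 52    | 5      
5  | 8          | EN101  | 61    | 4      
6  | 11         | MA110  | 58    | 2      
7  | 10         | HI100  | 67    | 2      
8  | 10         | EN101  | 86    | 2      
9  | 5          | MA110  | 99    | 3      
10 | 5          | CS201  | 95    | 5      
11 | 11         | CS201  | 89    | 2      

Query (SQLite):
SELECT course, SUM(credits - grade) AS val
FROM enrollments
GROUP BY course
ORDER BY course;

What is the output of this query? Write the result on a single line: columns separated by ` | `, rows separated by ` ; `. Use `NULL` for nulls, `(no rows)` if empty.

For each row compute credits - grade.
Group by course; take SUM of the expression per group.
  CS201: ids {3, 10, 11} → SUM(credits - grade)=-273
  EN101: ids {5, 8} → SUM(credits - grade)=-141
  HI100: ids {1, 2, 7} → SUM(credits - grade)=-177
  MA110: ids {4, 6, 9} → SUM(credits - grade)=-199

CS201 | -273 ; EN101 | -141 ; HI100 | -177 ; MA110 | -199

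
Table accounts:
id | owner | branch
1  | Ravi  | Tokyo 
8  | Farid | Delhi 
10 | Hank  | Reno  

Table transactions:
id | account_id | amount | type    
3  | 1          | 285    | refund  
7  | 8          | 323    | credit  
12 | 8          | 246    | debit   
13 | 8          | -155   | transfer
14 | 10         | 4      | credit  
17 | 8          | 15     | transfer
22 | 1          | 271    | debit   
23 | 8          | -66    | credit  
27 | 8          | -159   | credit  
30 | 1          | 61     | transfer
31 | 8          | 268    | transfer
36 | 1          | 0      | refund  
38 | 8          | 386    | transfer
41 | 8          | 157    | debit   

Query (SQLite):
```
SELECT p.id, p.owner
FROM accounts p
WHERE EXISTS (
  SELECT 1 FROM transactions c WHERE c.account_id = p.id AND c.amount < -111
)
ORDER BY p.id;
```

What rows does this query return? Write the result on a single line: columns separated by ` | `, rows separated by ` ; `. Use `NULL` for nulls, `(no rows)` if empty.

For each accounts row, check whether any transactions with matching account_id has amount < -111.
Keep rows where that is true.

8 | Farid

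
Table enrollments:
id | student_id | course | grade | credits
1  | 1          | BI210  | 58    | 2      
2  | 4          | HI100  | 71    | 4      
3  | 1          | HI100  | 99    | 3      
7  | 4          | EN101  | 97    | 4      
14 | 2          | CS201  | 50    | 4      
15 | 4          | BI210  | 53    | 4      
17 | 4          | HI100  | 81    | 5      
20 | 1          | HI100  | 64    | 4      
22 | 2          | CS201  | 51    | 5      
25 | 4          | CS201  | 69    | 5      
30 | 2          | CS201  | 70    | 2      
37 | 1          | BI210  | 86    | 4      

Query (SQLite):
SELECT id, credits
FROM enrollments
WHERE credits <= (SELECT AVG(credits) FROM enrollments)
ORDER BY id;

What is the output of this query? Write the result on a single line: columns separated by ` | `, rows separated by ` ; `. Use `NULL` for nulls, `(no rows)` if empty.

1 | 2 ; 3 | 3 ; 30 | 2

Scalar subquery: AVG(credits) over all enrollments rows = 3.833333 (≈; comparison uses full precision).
Keep rows where credits <= that value.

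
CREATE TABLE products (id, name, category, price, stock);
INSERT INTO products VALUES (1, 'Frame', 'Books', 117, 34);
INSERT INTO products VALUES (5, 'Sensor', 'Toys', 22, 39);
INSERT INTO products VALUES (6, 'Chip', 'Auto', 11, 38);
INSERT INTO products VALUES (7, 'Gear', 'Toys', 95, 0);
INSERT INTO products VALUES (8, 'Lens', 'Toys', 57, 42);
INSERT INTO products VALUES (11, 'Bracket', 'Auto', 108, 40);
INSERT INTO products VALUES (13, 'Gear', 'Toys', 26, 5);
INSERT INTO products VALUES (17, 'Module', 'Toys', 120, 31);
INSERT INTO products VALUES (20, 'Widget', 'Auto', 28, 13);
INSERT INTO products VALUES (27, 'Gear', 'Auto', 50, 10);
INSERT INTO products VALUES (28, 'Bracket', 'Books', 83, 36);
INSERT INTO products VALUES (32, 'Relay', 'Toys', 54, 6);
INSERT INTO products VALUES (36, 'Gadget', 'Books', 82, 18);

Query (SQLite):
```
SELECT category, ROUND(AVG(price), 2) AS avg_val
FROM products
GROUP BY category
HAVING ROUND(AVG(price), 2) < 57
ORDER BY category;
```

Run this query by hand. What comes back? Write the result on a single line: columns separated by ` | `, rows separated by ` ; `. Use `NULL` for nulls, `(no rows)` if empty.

Auto | 49.25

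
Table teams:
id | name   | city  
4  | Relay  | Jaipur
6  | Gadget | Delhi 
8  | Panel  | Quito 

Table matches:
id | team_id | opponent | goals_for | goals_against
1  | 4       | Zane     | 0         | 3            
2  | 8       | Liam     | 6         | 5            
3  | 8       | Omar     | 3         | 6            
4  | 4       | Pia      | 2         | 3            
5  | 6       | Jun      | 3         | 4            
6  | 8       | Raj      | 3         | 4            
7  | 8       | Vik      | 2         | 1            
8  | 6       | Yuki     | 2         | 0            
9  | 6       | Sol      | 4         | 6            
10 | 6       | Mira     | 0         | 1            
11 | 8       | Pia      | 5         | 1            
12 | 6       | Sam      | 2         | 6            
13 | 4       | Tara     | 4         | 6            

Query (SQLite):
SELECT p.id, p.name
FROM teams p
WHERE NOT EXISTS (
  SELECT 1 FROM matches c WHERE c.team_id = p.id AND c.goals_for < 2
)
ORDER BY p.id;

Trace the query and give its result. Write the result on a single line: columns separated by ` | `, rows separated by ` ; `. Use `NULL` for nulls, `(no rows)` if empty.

For each teams row, check whether any matches with matching team_id has goals_for < 2.
Keep rows where that is false.

8 | Panel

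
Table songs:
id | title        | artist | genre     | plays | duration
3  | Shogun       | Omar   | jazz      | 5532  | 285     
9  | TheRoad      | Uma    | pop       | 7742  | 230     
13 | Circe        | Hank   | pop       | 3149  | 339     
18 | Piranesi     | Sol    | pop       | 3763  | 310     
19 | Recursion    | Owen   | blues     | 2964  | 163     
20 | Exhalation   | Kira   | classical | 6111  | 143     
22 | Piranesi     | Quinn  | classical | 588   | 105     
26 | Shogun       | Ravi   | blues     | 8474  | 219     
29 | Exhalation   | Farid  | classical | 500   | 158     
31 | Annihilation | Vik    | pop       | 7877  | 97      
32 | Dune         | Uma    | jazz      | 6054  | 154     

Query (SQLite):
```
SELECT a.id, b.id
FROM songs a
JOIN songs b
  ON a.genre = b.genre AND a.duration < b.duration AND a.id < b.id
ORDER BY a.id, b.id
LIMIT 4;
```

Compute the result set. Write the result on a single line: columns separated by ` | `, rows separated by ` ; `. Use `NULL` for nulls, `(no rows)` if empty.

Pairs (a,b) with same genre, a.duration < b.duration, a.id < b.id.
genre groups: blues:{19,26} classical:{20,22,29} jazz:{3,32} pop:{9,13,18,31}
Ordered by (a.id, b.id); first 4.

9 | 13 ; 9 | 18 ; 19 | 26 ; 20 | 29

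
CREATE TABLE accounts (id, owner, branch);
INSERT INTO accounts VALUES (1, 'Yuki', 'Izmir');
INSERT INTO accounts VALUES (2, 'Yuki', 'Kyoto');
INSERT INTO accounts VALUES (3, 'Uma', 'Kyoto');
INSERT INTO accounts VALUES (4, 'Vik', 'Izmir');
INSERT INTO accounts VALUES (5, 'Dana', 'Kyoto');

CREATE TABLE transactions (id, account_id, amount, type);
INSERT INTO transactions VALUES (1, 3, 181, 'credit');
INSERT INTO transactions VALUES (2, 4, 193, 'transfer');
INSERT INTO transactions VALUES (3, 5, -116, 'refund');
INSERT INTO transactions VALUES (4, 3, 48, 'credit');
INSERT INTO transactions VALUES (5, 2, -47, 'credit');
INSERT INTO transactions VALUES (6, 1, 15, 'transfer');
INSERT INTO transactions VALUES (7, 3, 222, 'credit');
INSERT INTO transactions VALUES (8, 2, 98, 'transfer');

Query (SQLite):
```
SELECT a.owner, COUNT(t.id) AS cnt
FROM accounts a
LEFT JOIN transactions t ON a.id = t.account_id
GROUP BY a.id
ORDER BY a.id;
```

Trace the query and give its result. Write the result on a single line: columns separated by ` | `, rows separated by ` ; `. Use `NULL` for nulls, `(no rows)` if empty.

LEFT JOIN keeps every accounts row; unmatched ones get NULL for transactions columns.
Group by accounts.id and compute COUNT(t.id). COUNT(col) of an all-NULL group is 0.
  1: ids {6} → COUNT(t.id)=1
  2: ids {5, 8} → COUNT(t.id)=2
  3: ids {1, 4, 7} → COUNT(t.id)=3
  4: ids {2} → COUNT(t.id)=1
  5: ids {3} → COUNT(t.id)=1

Yuki | 1 ; Yuki | 2 ; Uma | 3 ; Vik | 1 ; Dana | 1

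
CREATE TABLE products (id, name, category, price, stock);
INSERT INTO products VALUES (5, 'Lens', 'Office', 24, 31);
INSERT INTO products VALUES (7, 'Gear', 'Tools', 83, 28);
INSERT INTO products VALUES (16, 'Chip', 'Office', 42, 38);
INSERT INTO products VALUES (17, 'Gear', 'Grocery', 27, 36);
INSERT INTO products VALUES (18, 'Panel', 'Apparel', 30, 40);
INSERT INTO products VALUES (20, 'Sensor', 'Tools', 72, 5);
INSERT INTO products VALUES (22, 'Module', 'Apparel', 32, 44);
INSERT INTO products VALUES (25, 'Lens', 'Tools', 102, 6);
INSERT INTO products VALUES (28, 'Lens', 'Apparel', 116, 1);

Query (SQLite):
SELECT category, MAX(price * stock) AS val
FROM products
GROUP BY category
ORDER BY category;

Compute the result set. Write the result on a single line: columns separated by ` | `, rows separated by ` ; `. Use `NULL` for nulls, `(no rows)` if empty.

For each row compute price * stock.
Group by category; take MAX of the expression per group.
  Apparel: ids {18, 22, 28} → MAX(price * stock)=1408
  Grocery: ids {17} → MAX(price * stock)=972
  Office: ids {5, 16} → MAX(price * stock)=1596
  Tools: ids {7, 20, 25} → MAX(price * stock)=2324

Apparel | 1408 ; Grocery | 972 ; Office | 1596 ; Tools | 2324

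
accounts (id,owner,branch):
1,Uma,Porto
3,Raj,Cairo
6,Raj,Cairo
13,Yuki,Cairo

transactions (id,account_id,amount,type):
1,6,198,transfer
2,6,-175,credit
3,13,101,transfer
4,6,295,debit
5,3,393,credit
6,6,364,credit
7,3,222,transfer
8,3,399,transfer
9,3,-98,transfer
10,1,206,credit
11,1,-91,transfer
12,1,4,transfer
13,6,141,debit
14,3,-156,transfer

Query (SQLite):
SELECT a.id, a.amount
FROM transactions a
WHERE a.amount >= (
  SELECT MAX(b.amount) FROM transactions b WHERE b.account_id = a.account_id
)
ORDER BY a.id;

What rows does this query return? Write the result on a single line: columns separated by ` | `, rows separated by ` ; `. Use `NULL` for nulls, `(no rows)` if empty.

For each transactions row a, compute MAX(amount) over rows sharing a.account_id.
Keep row a if a.amount >= that per-group MAX.
  account_id=1: MAX(amount) = 206
  account_id=3: MAX(amount) = 399
  account_id=6: MAX(amount) = 364
  account_id=13: MAX(amount) = 101

3 | 101 ; 6 | 364 ; 8 | 399 ; 10 | 206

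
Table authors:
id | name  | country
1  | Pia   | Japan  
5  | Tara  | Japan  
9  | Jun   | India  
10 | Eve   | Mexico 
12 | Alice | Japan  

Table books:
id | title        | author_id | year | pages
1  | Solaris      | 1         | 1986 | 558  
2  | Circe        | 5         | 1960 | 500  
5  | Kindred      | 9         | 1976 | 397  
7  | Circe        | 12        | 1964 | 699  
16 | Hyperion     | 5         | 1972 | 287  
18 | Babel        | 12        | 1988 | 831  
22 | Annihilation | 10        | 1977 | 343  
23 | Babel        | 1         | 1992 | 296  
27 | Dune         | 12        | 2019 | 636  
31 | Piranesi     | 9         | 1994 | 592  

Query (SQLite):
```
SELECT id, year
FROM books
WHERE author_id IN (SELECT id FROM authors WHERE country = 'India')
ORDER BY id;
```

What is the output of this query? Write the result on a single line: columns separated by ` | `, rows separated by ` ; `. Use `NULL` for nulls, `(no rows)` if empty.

5 | 1976 ; 31 | 1994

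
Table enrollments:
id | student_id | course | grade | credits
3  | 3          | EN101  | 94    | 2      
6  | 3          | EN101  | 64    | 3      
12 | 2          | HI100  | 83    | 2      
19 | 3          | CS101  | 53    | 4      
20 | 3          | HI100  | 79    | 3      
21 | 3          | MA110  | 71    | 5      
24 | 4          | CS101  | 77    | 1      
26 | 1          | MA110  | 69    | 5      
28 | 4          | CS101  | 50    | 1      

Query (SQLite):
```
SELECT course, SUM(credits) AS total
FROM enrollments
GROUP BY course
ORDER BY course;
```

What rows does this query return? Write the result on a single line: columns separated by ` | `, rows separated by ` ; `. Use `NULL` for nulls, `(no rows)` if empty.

Partition enrollments by course; compute SUM(credits) within each group.
  CS101: ids {19, 24, 28} → SUM(credits)=6
  EN101: ids {3, 6} → SUM(credits)=5
  HI100: ids {12, 20} → SUM(credits)=5
  MA110: ids {21, 26} → SUM(credits)=10

CS101 | 6 ; EN101 | 5 ; HI100 | 5 ; MA110 | 10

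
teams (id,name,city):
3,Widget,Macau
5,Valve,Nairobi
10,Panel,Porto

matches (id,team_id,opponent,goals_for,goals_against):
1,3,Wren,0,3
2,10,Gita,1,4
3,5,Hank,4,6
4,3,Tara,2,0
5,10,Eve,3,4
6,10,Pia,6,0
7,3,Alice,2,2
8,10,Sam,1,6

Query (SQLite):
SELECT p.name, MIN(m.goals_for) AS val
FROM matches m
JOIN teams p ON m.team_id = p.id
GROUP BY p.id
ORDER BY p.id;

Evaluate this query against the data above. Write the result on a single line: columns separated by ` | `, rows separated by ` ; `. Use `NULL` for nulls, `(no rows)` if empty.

Widget | 0 ; Valve | 4 ; Panel | 1

Join each matches row to its teams via team_id.
Group joined rows by teams.id; compute MIN(m.goals_for) per group.
  3: ids {1, 4, 7} → MIN(m.goals_for)=0
  5: ids {3} → MIN(m.goals_for)=4
  10: ids {2, 5, 6, 8} → MIN(m.goals_for)=1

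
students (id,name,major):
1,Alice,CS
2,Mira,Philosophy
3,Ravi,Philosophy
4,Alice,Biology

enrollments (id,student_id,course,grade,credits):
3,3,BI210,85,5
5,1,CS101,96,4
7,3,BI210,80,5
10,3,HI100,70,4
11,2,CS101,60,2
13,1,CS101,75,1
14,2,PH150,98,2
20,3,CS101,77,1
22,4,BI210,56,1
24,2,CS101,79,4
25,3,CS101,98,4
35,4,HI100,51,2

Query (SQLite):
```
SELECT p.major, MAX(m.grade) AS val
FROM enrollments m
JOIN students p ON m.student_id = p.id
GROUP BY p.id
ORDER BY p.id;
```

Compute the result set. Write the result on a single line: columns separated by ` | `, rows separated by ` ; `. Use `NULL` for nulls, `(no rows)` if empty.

CS | 96 ; Philosophy | 98 ; Philosophy | 98 ; Biology | 56

Join each enrollments row to its students via student_id.
Group joined rows by students.id; compute MAX(m.grade) per group.
  1: ids {5, 13} → MAX(m.grade)=96
  2: ids {11, 14, 24} → MAX(m.grade)=98
  3: ids {3, 7, 10, 20, 25} → MAX(m.grade)=98
  4: ids {22, 35} → MAX(m.grade)=56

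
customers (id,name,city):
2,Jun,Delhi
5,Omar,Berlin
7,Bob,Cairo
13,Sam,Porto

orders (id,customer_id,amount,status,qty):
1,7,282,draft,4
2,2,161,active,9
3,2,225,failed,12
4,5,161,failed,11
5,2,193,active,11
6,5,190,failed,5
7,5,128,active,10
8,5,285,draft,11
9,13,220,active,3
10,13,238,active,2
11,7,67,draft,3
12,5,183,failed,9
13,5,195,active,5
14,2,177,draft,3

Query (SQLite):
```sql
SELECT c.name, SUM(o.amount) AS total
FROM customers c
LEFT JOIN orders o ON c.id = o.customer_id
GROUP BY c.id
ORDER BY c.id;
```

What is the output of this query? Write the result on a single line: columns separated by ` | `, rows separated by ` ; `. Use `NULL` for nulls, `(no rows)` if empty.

LEFT JOIN keeps every customers row; unmatched ones get NULL for orders columns.
Group by customers.id and compute SUM(o.amount). SUM over an all-NULL group is NULL.
  2: ids {2, 3, 5, 14} → SUM(o.amount)=756
  5: ids {4, 6, 7, 8, 12, 13} → SUM(o.amount)=1142
  7: ids {1, 11} → SUM(o.amount)=349
  13: ids {9, 10} → SUM(o.amount)=458

Jun | 756 ; Omar | 1142 ; Bob | 349 ; Sam | 458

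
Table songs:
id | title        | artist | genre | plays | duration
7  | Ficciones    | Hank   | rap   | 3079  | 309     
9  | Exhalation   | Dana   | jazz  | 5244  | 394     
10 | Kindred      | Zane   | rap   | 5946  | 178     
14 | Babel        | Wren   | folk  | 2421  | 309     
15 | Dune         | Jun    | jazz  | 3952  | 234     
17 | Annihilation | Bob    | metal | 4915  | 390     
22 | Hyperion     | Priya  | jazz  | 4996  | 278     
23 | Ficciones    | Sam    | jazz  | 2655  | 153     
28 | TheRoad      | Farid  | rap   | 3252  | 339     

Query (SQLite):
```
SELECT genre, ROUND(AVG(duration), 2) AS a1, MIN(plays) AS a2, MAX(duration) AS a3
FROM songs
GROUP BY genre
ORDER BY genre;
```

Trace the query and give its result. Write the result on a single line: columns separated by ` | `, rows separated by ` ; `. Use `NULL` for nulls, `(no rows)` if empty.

Group songs by genre.
Per group compute: ROUND(AVG(duration), 2), MIN(plays), MAX(duration).
  folk: ids {14} → ROUND(AVG(duration), 2)=309, MIN(plays)=2421, MAX(duration)=309
  jazz: ids {9, 15, 22, 23} → ROUND(AVG(duration), 2)=264.75, MIN(plays)=2655, MAX(duration)=394
  metal: ids {17} → ROUND(AVG(duration), 2)=390, MIN(plays)=4915, MAX(duration)=390
  rap: ids {7, 10, 28} → ROUND(AVG(duration), 2)=275.33, MIN(plays)=3079, MAX(duration)=339

folk | 309 | 2421 | 309 ; jazz | 264.75 | 2655 | 394 ; metal | 390 | 4915 | 390 ; rap | 275.33 | 3079 | 339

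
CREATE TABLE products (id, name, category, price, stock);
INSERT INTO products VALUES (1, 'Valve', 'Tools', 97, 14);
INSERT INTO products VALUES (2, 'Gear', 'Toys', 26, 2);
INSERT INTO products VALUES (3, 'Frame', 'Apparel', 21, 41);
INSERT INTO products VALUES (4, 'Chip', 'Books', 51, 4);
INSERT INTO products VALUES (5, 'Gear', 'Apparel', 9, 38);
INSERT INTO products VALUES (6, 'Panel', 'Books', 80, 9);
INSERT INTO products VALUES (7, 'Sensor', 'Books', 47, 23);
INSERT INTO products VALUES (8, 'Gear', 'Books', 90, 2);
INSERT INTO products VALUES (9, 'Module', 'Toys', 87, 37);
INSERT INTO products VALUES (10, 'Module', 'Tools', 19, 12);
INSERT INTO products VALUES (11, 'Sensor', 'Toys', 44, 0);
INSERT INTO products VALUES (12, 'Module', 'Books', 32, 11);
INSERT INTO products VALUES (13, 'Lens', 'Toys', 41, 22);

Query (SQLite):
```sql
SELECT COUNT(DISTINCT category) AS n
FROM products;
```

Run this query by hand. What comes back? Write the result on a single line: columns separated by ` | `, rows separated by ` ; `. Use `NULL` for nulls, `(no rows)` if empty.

Count distinct non-NULL category values.

4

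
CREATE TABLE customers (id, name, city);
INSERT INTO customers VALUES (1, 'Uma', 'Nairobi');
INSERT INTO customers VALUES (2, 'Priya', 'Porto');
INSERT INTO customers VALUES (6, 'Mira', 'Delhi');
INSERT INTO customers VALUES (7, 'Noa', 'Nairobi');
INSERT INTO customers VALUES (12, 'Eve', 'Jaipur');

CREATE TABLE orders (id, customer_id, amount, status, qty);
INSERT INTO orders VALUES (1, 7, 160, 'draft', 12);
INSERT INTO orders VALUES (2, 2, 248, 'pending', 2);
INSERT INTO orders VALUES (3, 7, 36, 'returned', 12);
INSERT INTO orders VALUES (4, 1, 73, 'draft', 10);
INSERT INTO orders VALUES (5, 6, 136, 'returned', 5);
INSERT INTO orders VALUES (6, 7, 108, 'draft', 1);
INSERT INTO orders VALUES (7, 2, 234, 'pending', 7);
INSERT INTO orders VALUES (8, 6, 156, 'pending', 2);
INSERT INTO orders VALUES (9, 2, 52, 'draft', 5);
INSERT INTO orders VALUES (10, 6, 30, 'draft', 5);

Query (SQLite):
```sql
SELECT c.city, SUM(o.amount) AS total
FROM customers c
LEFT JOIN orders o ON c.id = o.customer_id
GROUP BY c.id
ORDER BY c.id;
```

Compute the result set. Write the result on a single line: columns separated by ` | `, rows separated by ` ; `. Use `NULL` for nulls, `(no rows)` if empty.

Nairobi | 73 ; Porto | 534 ; Delhi | 322 ; Nairobi | 304 ; Jaipur | NULL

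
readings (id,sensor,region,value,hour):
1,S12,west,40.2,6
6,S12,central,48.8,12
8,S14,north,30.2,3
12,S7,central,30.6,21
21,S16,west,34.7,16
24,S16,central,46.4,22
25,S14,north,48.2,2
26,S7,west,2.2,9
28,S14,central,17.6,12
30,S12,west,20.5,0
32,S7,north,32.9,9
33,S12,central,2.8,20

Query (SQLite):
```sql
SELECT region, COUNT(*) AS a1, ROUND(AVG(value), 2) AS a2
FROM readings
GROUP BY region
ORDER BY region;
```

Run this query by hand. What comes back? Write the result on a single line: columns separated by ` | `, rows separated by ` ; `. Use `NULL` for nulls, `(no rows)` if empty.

Group readings by region.
Per group compute: COUNT(*), ROUND(AVG(value), 2).
  central: ids {6, 12, 24, 28, 33} → COUNT(*)=5, ROUND(AVG(value), 2)=29.24
  north: ids {8, 25, 32} → COUNT(*)=3, ROUND(AVG(value), 2)=37.1
  west: ids {1, 21, 26, 30} → COUNT(*)=4, ROUND(AVG(value), 2)=24.4

central | 5 | 29.24 ; north | 3 | 37.1 ; west | 4 | 24.4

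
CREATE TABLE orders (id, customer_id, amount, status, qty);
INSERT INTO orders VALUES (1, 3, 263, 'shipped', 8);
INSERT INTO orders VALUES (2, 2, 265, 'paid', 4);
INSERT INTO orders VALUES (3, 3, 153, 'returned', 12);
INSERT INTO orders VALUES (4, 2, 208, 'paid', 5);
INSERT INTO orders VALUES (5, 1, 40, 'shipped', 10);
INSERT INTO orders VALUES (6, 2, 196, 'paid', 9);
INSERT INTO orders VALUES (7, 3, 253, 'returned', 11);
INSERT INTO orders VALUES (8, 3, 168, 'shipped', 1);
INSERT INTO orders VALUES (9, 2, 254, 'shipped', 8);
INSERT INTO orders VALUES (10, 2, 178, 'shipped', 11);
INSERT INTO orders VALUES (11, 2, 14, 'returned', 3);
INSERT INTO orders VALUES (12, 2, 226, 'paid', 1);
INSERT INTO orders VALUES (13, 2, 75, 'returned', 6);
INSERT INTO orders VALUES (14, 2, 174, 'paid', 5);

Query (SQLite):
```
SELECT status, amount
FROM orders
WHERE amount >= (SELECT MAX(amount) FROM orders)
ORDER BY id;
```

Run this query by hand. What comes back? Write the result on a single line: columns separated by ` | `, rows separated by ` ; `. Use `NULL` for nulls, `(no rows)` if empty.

Scalar subquery: MAX(amount) over all orders rows = 265.
Keep rows where amount >= that value.

paid | 265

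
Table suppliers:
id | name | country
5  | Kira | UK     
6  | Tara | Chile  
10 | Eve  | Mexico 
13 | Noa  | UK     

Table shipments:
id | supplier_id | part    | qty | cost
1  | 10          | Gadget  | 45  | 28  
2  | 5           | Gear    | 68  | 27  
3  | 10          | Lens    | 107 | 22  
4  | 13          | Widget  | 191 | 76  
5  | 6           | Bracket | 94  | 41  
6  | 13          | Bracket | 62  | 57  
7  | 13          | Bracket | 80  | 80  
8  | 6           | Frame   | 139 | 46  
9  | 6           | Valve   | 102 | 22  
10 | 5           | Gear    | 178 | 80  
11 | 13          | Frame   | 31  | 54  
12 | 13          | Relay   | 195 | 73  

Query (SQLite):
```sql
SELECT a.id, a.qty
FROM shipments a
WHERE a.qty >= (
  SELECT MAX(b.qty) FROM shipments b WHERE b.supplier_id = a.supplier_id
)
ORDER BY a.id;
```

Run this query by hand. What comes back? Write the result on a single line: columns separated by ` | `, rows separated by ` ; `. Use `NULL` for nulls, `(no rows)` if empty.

3 | 107 ; 8 | 139 ; 10 | 178 ; 12 | 195

For each shipments row a, compute MAX(qty) over rows sharing a.supplier_id.
Keep row a if a.qty >= that per-group MAX.
  supplier_id=5: MAX(qty) = 178
  supplier_id=6: MAX(qty) = 139
  supplier_id=10: MAX(qty) = 107
  supplier_id=13: MAX(qty) = 195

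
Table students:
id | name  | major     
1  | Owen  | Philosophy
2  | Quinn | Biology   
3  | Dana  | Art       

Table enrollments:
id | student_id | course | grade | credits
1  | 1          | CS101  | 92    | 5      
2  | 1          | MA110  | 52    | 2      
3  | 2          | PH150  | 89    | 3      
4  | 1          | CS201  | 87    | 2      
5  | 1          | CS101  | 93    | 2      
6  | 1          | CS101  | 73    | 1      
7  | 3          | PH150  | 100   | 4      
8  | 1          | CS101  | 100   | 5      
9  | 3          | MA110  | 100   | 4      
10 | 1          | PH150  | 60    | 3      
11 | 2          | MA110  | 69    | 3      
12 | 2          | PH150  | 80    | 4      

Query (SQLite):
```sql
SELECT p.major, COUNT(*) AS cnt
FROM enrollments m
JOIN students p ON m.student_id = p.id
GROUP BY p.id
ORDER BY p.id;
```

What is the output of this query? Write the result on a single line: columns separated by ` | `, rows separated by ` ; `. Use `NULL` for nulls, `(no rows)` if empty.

Philosophy | 7 ; Biology | 3 ; Art | 2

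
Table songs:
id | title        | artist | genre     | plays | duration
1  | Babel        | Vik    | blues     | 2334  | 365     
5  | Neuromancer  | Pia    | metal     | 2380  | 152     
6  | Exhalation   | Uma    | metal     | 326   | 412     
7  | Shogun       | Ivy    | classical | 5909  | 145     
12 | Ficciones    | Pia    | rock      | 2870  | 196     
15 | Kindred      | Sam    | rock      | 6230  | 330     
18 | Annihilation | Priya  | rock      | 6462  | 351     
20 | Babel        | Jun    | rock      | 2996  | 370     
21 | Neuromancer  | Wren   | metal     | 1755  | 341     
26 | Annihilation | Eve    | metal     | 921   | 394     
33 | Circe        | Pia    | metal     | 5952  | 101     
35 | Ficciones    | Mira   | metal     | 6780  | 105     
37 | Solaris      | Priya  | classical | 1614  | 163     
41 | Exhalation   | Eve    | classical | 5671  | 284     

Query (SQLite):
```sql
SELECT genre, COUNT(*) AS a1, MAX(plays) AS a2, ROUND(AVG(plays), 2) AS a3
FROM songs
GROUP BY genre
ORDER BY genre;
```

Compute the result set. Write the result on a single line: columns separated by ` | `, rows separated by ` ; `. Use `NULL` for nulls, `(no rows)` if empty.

Group songs by genre.
Per group compute: COUNT(*), MAX(plays), ROUND(AVG(plays), 2).
  blues: ids {1} → COUNT(*)=1, MAX(plays)=2334, ROUND(AVG(plays), 2)=2334
  classical: ids {7, 37, 41} → COUNT(*)=3, MAX(plays)=5909, ROUND(AVG(plays), 2)=4398
  metal: ids {5, 6, 21, 26, 33, 35} → COUNT(*)=6, MAX(plays)=6780, ROUND(AVG(plays), 2)=3019
  rock: ids {12, 15, 18, 20} → COUNT(*)=4, MAX(plays)=6462, ROUND(AVG(plays), 2)=4639.5

blues | 1 | 2334 | 2334 ; classical | 3 | 5909 | 4398 ; metal | 6 | 6780 | 3019 ; rock | 4 | 6462 | 4639.5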